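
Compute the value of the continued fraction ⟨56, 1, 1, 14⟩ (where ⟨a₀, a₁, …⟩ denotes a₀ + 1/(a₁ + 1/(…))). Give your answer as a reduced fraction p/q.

1639/29

a_0 = 56: 56/1
a_1 = 1: 57/1
a_2 = 1: 113/2
a_3 = 14: 1639/29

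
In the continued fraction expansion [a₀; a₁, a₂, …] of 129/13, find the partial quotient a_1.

1

Apply division with remainder until the remainder is 0:
129 = 9·13 + 12, so a_0 = 9
13 = 1·12 + 1, so a_1 = 1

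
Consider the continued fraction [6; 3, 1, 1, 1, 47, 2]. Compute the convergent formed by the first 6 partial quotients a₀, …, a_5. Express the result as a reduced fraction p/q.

a_0 = 6: 6/1
a_1 = 3: 19/3
a_2 = 1: 25/4
a_3 = 1: 44/7
a_4 = 1: 69/11
a_5 = 47: 3287/524

3287/524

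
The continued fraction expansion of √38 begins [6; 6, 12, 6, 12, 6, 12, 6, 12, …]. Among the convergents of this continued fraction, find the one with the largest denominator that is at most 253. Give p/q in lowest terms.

a_0 = 6: 6/1  (≤ bound)
a_1 = 6: 37/6  (≤ bound)
a_2 = 12: 450/73  (≤ bound)
a_3 = 6: 2737/444  (> 253, stop)

450/73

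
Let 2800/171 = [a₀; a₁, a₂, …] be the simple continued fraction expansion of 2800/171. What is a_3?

2800 = 16·171 + 64, so a_0 = 16
171 = 2·64 + 43, so a_1 = 2
64 = 1·43 + 21, so a_2 = 1
43 = 2·21 + 1, so a_3 = 2

2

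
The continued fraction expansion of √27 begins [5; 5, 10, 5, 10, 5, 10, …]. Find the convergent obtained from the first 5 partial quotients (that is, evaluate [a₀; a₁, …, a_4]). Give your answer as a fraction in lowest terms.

Collapse the nested fraction from the inside out:
Start with 10.
5 + 1/(10/1) = 5 + 1/10 = 51/10
10 + 1/(51/10) = 10 + 10/51 = 520/51
5 + 1/(520/51) = 5 + 51/520 = 2651/520
5 + 1/(2651/520) = 5 + 520/2651 = 13775/2651

13775/2651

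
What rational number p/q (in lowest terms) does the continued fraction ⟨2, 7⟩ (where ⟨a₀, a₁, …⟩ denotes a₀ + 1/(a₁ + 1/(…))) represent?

15/7

Start with 7.
2 + 1/(7/1) = 2 + 1/7 = 15/7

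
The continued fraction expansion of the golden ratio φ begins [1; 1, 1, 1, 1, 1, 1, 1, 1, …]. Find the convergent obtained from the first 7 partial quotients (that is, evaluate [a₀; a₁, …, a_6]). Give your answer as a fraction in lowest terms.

21/13

a_0 = 1: 1/1
a_1 = 1: 2/1
a_2 = 1: 3/2
a_3 = 1: 5/3
a_4 = 1: 8/5
a_5 = 1: 13/8
a_6 = 1: 21/13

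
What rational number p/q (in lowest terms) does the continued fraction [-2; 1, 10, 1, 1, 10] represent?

-263/242

Compute successive convergents:
a_0 = -2: -2/1
a_1 = 1: -1/1
a_2 = 10: -12/11
a_3 = 1: -13/12
a_4 = 1: -25/23
a_5 = 10: -263/242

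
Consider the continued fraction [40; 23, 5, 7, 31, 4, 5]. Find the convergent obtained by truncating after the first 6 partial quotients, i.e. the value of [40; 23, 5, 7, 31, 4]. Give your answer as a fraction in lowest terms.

4198080/104839

Start with 4.
31 + 1/(4/1) = 31 + 1/4 = 125/4
7 + 1/(125/4) = 7 + 4/125 = 879/125
5 + 1/(879/125) = 5 + 125/879 = 4520/879
23 + 1/(4520/879) = 23 + 879/4520 = 104839/4520
40 + 1/(104839/4520) = 40 + 4520/104839 = 4198080/104839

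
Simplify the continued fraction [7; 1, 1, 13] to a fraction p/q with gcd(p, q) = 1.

Use the convergent recurrence hₖ = aₖ·hₖ₋₁ + hₖ₋₂ (and likewise for the denominators kₖ):
a_0 = 7: 7/1
a_1 = 1: 8/1
a_2 = 1: 15/2
a_3 = 13: 203/27

203/27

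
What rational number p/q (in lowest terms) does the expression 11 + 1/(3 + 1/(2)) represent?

79/7

Start with 2.
3 + 1/(2/1) = 3 + 1/2 = 7/2
11 + 1/(7/2) = 11 + 2/7 = 79/7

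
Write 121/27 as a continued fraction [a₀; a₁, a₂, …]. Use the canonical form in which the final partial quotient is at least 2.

Apply division with remainder until the remainder is 0:
121 ÷ 27 → quotient 4, remainder 13
27 ÷ 13 → quotient 2, remainder 1
13 ÷ 1 → quotient 13, remainder 0

[4; 2, 13]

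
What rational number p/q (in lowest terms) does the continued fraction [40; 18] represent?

Collapse the nested fraction from the inside out:
Start with 18.
40 + 1/(18/1) = 40 + 1/18 = 721/18

721/18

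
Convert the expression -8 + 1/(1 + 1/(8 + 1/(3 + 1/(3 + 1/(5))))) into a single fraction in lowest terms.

-3504/493

Start with 5.
3 + 1/(5/1) = 3 + 1/5 = 16/5
3 + 1/(16/5) = 3 + 5/16 = 53/16
8 + 1/(53/16) = 8 + 16/53 = 440/53
1 + 1/(440/53) = 1 + 53/440 = 493/440
-8 + 1/(493/440) = -8 + 440/493 = -3504/493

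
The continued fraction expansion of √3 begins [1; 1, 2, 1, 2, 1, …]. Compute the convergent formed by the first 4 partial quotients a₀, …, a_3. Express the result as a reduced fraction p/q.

7/4

Start with 1.
2 + 1/(1/1) = 2 + 1/1 = 3/1
1 + 1/(3/1) = 1 + 1/3 = 4/3
1 + 1/(4/3) = 1 + 3/4 = 7/4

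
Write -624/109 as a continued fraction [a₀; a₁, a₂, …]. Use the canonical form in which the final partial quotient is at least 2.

-624 ÷ 109 → quotient -6, remainder 30
109 ÷ 30 → quotient 3, remainder 19
30 ÷ 19 → quotient 1, remainder 11
19 ÷ 11 → quotient 1, remainder 8
11 ÷ 8 → quotient 1, remainder 3
8 ÷ 3 → quotient 2, remainder 2
3 ÷ 2 → quotient 1, remainder 1
2 ÷ 1 → quotient 2, remainder 0

[-6; 3, 1, 1, 1, 2, 1, 2]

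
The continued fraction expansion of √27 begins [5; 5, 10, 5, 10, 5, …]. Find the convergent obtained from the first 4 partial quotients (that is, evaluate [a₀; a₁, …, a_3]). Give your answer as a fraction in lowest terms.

1351/260

Collapse the nested fraction from the inside out:
Start with 5.
10 + 1/(5/1) = 10 + 1/5 = 51/5
5 + 1/(51/5) = 5 + 5/51 = 260/51
5 + 1/(260/51) = 5 + 51/260 = 1351/260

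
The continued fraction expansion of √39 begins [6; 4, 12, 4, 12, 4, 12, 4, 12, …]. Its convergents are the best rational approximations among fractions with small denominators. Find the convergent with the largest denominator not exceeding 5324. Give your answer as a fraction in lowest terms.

a_0 = 6: 6/1  (≤ bound)
a_1 = 4: 25/4  (≤ bound)
a_2 = 12: 306/49  (≤ bound)
a_3 = 4: 1249/200  (≤ bound)
a_4 = 12: 15294/2449  (≤ bound)
a_5 = 4: 62425/9996  (> 5324, stop)

15294/2449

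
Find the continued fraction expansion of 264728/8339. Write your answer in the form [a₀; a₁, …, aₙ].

Run the Euclidean algorithm, recording each quotient:
⌊264728/8339⌋ = 31, remainder 6219
⌊8339/6219⌋ = 1, remainder 2120
⌊6219/2120⌋ = 2, remainder 1979
⌊2120/1979⌋ = 1, remainder 141
⌊1979/141⌋ = 14, remainder 5
⌊141/5⌋ = 28, remainder 1
⌊5/1⌋ = 5, remainder 0

[31; 1, 2, 1, 14, 28, 5]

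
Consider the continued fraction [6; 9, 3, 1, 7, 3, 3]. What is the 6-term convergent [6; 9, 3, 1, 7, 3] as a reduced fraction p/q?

5485/898

a_0 = 6: 6/1
a_1 = 9: 55/9
a_2 = 3: 171/28
a_3 = 1: 226/37
a_4 = 7: 1753/287
a_5 = 3: 5485/898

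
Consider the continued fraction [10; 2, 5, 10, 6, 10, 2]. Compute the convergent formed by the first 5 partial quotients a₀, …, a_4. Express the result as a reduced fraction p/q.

Compute successive convergents:
a_0 = 10: 10/1
a_1 = 2: 21/2
a_2 = 5: 115/11
a_3 = 10: 1171/112
a_4 = 6: 7141/683

7141/683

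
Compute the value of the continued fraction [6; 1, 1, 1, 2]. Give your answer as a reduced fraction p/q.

Start with 2.
1 + 1/(2/1) = 1 + 1/2 = 3/2
1 + 1/(3/2) = 1 + 2/3 = 5/3
1 + 1/(5/3) = 1 + 3/5 = 8/5
6 + 1/(8/5) = 6 + 5/8 = 53/8

53/8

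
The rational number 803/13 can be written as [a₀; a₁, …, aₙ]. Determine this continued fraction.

[61; 1, 3, 3]

803 = 61·13 + 10, so a_0 = 61
13 = 1·10 + 3, so a_1 = 1
10 = 3·3 + 1, so a_2 = 3
3 = 3·1 + 0, so a_3 = 3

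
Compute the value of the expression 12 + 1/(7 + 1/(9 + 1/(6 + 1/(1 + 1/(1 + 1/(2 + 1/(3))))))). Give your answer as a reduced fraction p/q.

Use the convergent recurrence hₖ = aₖ·hₖ₋₁ + hₖ₋₂ (and likewise for the denominators kₖ):
a_0 = 12: 12/1
a_1 = 7: 85/7
a_2 = 9: 777/64
a_3 = 6: 4747/391
a_4 = 1: 5524/455
a_5 = 1: 10271/846
a_6 = 2: 26066/2147
a_7 = 3: 88469/7287

88469/7287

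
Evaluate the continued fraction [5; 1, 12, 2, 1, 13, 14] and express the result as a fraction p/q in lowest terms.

Start with 14.
13 + 1/(14/1) = 13 + 1/14 = 183/14
1 + 1/(183/14) = 1 + 14/183 = 197/183
2 + 1/(197/183) = 2 + 183/197 = 577/197
12 + 1/(577/197) = 12 + 197/577 = 7121/577
1 + 1/(7121/577) = 1 + 577/7121 = 7698/7121
5 + 1/(7698/7121) = 5 + 7121/7698 = 45611/7698

45611/7698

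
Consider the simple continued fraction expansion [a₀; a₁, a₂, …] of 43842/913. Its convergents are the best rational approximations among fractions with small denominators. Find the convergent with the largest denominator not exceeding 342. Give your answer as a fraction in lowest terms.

9748/203

List convergents until the denominator exceeds the bound:
a_0 = 48: 48/1  (≤ bound)
a_1 = 50: 2401/50  (≤ bound)
a_2 = 1: 2449/51  (≤ bound)
a_3 = 2: 7299/152  (≤ bound)
a_4 = 1: 9748/203  (≤ bound)
a_5 = 1: 17047/355  (> 342, stop)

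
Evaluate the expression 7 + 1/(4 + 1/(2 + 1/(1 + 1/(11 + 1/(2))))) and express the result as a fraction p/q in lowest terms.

2292/317

Start with 2.
11 + 1/(2/1) = 11 + 1/2 = 23/2
1 + 1/(23/2) = 1 + 2/23 = 25/23
2 + 1/(25/23) = 2 + 23/25 = 73/25
4 + 1/(73/25) = 4 + 25/73 = 317/73
7 + 1/(317/73) = 7 + 73/317 = 2292/317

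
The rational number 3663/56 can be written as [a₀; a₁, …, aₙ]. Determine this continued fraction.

Repeatedly divide and take the remainder:
⌊3663/56⌋ = 65, remainder 23
⌊56/23⌋ = 2, remainder 10
⌊23/10⌋ = 2, remainder 3
⌊10/3⌋ = 3, remainder 1
⌊3/1⌋ = 3, remainder 0

[65; 2, 2, 3, 3]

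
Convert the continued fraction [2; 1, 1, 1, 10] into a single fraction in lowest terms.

Build up convergents one term at a time:
a_0 = 2: 2/1
a_1 = 1: 3/1
a_2 = 1: 5/2
a_3 = 1: 8/3
a_4 = 10: 85/32

85/32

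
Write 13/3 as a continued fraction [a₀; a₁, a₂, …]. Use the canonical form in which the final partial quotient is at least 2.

Run the Euclidean algorithm, recording each quotient:
13 = 4·3 + 1, so a_0 = 4
3 = 3·1 + 0, so a_1 = 3

[4; 3]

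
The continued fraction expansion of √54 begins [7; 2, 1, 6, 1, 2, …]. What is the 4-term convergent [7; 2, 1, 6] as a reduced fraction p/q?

147/20

Use the convergent recurrence hₖ = aₖ·hₖ₋₁ + hₖ₋₂ (and likewise for the denominators kₖ):
a_0 = 7: 7/1
a_1 = 2: 15/2
a_2 = 1: 22/3
a_3 = 6: 147/20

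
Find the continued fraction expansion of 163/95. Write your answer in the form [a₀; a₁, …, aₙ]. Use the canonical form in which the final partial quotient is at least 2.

163 ÷ 95 → quotient 1, remainder 68
95 ÷ 68 → quotient 1, remainder 27
68 ÷ 27 → quotient 2, remainder 14
27 ÷ 14 → quotient 1, remainder 13
14 ÷ 13 → quotient 1, remainder 1
13 ÷ 1 → quotient 13, remainder 0

[1; 1, 2, 1, 1, 13]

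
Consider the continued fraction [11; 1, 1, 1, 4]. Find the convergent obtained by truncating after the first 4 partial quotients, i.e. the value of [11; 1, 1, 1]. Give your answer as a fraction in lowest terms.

Compute successive convergents:
a_0 = 11: 11/1
a_1 = 1: 12/1
a_2 = 1: 23/2
a_3 = 1: 35/3

35/3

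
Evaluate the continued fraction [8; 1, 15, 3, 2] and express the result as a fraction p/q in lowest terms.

1019/114

a_0 = 8: 8/1
a_1 = 1: 9/1
a_2 = 15: 143/16
a_3 = 3: 438/49
a_4 = 2: 1019/114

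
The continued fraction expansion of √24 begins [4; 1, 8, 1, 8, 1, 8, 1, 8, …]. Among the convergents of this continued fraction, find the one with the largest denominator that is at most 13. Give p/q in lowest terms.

49/10

a_0 = 4: 4/1  (≤ bound)
a_1 = 1: 5/1  (≤ bound)
a_2 = 8: 44/9  (≤ bound)
a_3 = 1: 49/10  (≤ bound)
a_4 = 8: 436/89  (> 13, stop)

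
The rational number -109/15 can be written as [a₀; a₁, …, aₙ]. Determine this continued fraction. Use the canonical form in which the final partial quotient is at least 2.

[-8; 1, 2, 1, 3]

-109 = -8·15 + 11, so a_0 = -8
15 = 1·11 + 4, so a_1 = 1
11 = 2·4 + 3, so a_2 = 2
4 = 1·3 + 1, so a_3 = 1
3 = 3·1 + 0, so a_4 = 3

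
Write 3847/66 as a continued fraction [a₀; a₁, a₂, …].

Run the Euclidean algorithm, recording each quotient:
3847 = 58·66 + 19, so a_0 = 58
66 = 3·19 + 9, so a_1 = 3
19 = 2·9 + 1, so a_2 = 2
9 = 9·1 + 0, so a_3 = 9

[58; 3, 2, 9]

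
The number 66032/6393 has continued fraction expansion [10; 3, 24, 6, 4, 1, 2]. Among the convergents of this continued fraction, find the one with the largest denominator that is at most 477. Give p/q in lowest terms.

4555/441

a_0 = 10: 10/1  (≤ bound)
a_1 = 3: 31/3  (≤ bound)
a_2 = 24: 754/73  (≤ bound)
a_3 = 6: 4555/441  (≤ bound)
a_4 = 4: 18974/1837  (> 477, stop)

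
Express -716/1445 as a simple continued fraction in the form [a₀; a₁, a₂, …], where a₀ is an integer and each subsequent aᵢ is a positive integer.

Run the Euclidean algorithm, recording each quotient:
-716 = -1·1445 + 729, so a_0 = -1
1445 = 1·729 + 716, so a_1 = 1
729 = 1·716 + 13, so a_2 = 1
716 = 55·13 + 1, so a_3 = 55
13 = 13·1 + 0, so a_4 = 13

[-1; 1, 1, 55, 13]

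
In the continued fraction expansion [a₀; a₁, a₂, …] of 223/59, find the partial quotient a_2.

223 ÷ 59 → quotient 3, remainder 46
59 ÷ 46 → quotient 1, remainder 13
46 ÷ 13 → quotient 3, remainder 7

3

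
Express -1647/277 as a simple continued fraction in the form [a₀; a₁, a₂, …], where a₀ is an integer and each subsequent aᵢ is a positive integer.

[-6; 18, 2, 7]

Run the Euclidean algorithm, recording each quotient:
⌊-1647/277⌋ = -6, remainder 15
⌊277/15⌋ = 18, remainder 7
⌊15/7⌋ = 2, remainder 1
⌊7/1⌋ = 7, remainder 0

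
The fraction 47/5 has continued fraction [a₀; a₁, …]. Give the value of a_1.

2

Run the Euclidean algorithm, recording each quotient:
47 ÷ 5 → quotient 9, remainder 2
5 ÷ 2 → quotient 2, remainder 1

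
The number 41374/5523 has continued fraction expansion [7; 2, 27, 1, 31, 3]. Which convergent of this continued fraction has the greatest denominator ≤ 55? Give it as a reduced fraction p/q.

412/55

a_0 = 7: 7/1  (≤ bound)
a_1 = 2: 15/2  (≤ bound)
a_2 = 27: 412/55  (≤ bound)
a_3 = 1: 427/57  (> 55, stop)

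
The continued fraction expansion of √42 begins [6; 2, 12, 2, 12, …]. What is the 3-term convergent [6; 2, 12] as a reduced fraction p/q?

Start with 12.
2 + 1/(12/1) = 2 + 1/12 = 25/12
6 + 1/(25/12) = 6 + 12/25 = 162/25

162/25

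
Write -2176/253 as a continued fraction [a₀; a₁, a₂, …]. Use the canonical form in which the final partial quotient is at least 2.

[-9; 2, 1, 1, 50]

Run the Euclidean algorithm, recording each quotient:
-2176 ÷ 253 → quotient -9, remainder 101
253 ÷ 101 → quotient 2, remainder 51
101 ÷ 51 → quotient 1, remainder 50
51 ÷ 50 → quotient 1, remainder 1
50 ÷ 1 → quotient 50, remainder 0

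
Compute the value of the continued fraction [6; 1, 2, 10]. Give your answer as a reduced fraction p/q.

a_0 = 6: 6/1
a_1 = 1: 7/1
a_2 = 2: 20/3
a_3 = 10: 207/31

207/31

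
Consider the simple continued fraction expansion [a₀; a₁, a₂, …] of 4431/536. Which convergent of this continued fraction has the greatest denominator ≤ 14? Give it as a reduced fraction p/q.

91/11

List convergents until the denominator exceeds the bound:
a_0 = 8: 8/1  (≤ bound)
a_1 = 3: 25/3  (≤ bound)
a_2 = 1: 33/4  (≤ bound)
a_3 = 2: 91/11  (≤ bound)
a_4 = 1: 124/15  (> 14, stop)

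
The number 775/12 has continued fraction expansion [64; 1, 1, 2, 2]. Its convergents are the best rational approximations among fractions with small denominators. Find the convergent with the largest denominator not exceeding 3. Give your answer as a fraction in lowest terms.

a_0 = 64: 64/1  (≤ bound)
a_1 = 1: 65/1  (≤ bound)
a_2 = 1: 129/2  (≤ bound)
a_3 = 2: 323/5  (> 3, stop)

129/2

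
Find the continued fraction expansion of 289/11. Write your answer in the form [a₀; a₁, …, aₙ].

[26; 3, 1, 2]

289 = 26·11 + 3, so a_0 = 26
11 = 3·3 + 2, so a_1 = 3
3 = 1·2 + 1, so a_2 = 1
2 = 2·1 + 0, so a_3 = 2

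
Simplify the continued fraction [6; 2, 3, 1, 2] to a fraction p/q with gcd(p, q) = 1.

a_0 = 6: 6/1
a_1 = 2: 13/2
a_2 = 3: 45/7
a_3 = 1: 58/9
a_4 = 2: 161/25

161/25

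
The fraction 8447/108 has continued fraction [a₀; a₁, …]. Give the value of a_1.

8447 ÷ 108 → quotient 78, remainder 23
108 ÷ 23 → quotient 4, remainder 16

4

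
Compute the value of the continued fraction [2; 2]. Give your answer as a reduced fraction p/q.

5/2

Start with 2.
2 + 1/(2/1) = 2 + 1/2 = 5/2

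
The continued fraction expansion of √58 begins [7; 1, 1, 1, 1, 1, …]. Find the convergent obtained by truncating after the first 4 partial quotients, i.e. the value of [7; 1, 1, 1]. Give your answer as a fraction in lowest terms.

23/3

Build up convergents one term at a time:
a_0 = 7: 7/1
a_1 = 1: 8/1
a_2 = 1: 15/2
a_3 = 1: 23/3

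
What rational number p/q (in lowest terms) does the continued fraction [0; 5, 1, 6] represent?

Starting at the tail and folding back:
Start with 6.
1 + 1/(6/1) = 1 + 1/6 = 7/6
5 + 1/(7/6) = 5 + 6/7 = 41/7
0 + 1/(41/7) = 0 + 7/41 = 7/41

7/41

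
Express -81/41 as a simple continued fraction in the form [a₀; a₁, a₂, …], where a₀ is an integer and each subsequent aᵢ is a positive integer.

[-2; 41]

Repeatedly divide and take the remainder:
-81 = -2·41 + 1, so a_0 = -2
41 = 41·1 + 0, so a_1 = 41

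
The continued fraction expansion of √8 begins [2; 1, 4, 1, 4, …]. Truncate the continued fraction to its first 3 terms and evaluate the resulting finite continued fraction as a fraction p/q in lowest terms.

14/5

Build up convergents one term at a time:
a_0 = 2: 2/1
a_1 = 1: 3/1
a_2 = 4: 14/5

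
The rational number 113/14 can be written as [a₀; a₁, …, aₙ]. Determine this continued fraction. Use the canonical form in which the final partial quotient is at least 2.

[8; 14]

⌊113/14⌋ = 8, remainder 1
⌊14/1⌋ = 14, remainder 0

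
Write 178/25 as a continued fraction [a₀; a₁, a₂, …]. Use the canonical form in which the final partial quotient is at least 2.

Apply division with remainder until the remainder is 0:
178 ÷ 25 → quotient 7, remainder 3
25 ÷ 3 → quotient 8, remainder 1
3 ÷ 1 → quotient 3, remainder 0

[7; 8, 3]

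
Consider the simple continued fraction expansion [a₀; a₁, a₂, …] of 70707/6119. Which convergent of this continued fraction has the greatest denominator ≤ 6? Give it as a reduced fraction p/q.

a_0 = 11: 11/1  (≤ bound)
a_1 = 1: 12/1  (≤ bound)
a_2 = 1: 23/2  (≤ bound)
a_3 = 4: 104/9  (> 6, stop)

23/2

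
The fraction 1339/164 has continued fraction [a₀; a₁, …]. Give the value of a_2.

1339 ÷ 164 → quotient 8, remainder 27
164 ÷ 27 → quotient 6, remainder 2
27 ÷ 2 → quotient 13, remainder 1

13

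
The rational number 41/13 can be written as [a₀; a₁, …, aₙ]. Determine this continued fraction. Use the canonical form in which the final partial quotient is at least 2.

[3; 6, 2]

Apply division with remainder until the remainder is 0:
⌊41/13⌋ = 3, remainder 2
⌊13/2⌋ = 6, remainder 1
⌊2/1⌋ = 2, remainder 0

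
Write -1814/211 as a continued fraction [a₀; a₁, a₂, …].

[-9; 2, 2, 13, 1, 2]

⌊-1814/211⌋ = -9, remainder 85
⌊211/85⌋ = 2, remainder 41
⌊85/41⌋ = 2, remainder 3
⌊41/3⌋ = 13, remainder 2
⌊3/2⌋ = 1, remainder 1
⌊2/1⌋ = 2, remainder 0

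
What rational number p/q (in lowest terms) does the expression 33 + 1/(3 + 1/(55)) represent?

5533/166

Start with 55.
3 + 1/(55/1) = 3 + 1/55 = 166/55
33 + 1/(166/55) = 33 + 55/166 = 5533/166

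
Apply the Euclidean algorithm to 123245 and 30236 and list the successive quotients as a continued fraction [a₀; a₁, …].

123245 ÷ 30236 → quotient 4, remainder 2301
30236 ÷ 2301 → quotient 13, remainder 323
2301 ÷ 323 → quotient 7, remainder 40
323 ÷ 40 → quotient 8, remainder 3
40 ÷ 3 → quotient 13, remainder 1
3 ÷ 1 → quotient 3, remainder 0

[4; 13, 7, 8, 13, 3]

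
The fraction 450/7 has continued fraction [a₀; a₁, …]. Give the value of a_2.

2

Apply division with remainder until the remainder is 0:
⌊450/7⌋ = 64, remainder 2
⌊7/2⌋ = 3, remainder 1
⌊2/1⌋ = 2, remainder 0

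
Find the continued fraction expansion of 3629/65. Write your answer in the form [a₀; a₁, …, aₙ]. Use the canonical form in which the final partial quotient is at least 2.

3629 ÷ 65 → quotient 55, remainder 54
65 ÷ 54 → quotient 1, remainder 11
54 ÷ 11 → quotient 4, remainder 10
11 ÷ 10 → quotient 1, remainder 1
10 ÷ 1 → quotient 10, remainder 0

[55; 1, 4, 1, 10]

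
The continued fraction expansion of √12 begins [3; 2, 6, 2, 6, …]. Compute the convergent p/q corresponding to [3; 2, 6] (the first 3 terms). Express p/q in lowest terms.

45/13

Start with 6.
2 + 1/(6/1) = 2 + 1/6 = 13/6
3 + 1/(13/6) = 3 + 6/13 = 45/13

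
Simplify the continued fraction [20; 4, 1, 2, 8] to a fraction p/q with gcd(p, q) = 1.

Work from the innermost term outward:
Start with 8.
2 + 1/(8/1) = 2 + 1/8 = 17/8
1 + 1/(17/8) = 1 + 8/17 = 25/17
4 + 1/(25/17) = 4 + 17/25 = 117/25
20 + 1/(117/25) = 20 + 25/117 = 2365/117

2365/117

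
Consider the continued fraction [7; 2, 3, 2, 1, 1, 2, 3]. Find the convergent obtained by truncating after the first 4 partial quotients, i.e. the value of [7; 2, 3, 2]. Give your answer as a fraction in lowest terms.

Start with 2.
3 + 1/(2/1) = 3 + 1/2 = 7/2
2 + 1/(7/2) = 2 + 2/7 = 16/7
7 + 1/(16/7) = 7 + 7/16 = 119/16

119/16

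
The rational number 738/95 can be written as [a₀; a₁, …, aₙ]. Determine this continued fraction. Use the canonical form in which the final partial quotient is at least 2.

[7; 1, 3, 3, 7]

Run the Euclidean algorithm, recording each quotient:
738 = 7·95 + 73, so a_0 = 7
95 = 1·73 + 22, so a_1 = 1
73 = 3·22 + 7, so a_2 = 3
22 = 3·7 + 1, so a_3 = 3
7 = 7·1 + 0, so a_4 = 7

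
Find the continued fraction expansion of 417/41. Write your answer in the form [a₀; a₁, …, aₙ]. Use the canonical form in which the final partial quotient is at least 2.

417 = 10·41 + 7, so a_0 = 10
41 = 5·7 + 6, so a_1 = 5
7 = 1·6 + 1, so a_2 = 1
6 = 6·1 + 0, so a_3 = 6

[10; 5, 1, 6]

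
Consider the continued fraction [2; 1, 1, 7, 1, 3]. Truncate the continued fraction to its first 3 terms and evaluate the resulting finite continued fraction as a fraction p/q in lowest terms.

Build up convergents one term at a time:
a_0 = 2: 2/1
a_1 = 1: 3/1
a_2 = 1: 5/2

5/2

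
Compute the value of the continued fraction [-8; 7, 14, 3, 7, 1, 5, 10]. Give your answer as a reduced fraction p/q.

-1189400/151351

Compute successive convergents:
a_0 = -8: -8/1
a_1 = 7: -55/7
a_2 = 14: -778/99
a_3 = 3: -2389/304
a_4 = 7: -17501/2227
a_5 = 1: -19890/2531
a_6 = 5: -116951/14882
a_7 = 10: -1189400/151351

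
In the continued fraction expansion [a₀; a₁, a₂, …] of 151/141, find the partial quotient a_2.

10

Repeatedly divide and take the remainder:
151 = 1·141 + 10, so a_0 = 1
141 = 14·10 + 1, so a_1 = 14
10 = 10·1 + 0, so a_2 = 10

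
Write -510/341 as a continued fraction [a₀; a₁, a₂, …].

-510 ÷ 341 → quotient -2, remainder 172
341 ÷ 172 → quotient 1, remainder 169
172 ÷ 169 → quotient 1, remainder 3
169 ÷ 3 → quotient 56, remainder 1
3 ÷ 1 → quotient 3, remainder 0

[-2; 1, 1, 56, 3]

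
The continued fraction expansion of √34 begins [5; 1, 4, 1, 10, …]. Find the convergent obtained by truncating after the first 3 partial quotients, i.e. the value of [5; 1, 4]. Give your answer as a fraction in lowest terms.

Use the convergent recurrence hₖ = aₖ·hₖ₋₁ + hₖ₋₂ (and likewise for the denominators kₖ):
a_0 = 5: 5/1
a_1 = 1: 6/1
a_2 = 4: 29/5

29/5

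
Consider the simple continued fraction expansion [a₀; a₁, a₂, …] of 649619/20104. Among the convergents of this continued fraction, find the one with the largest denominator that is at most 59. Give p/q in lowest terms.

a_0 = 32: 32/1  (≤ bound)
a_1 = 3: 97/3  (≤ bound)
a_2 = 5: 517/16  (≤ bound)
a_3 = 9: 4750/147  (> 59, stop)

517/16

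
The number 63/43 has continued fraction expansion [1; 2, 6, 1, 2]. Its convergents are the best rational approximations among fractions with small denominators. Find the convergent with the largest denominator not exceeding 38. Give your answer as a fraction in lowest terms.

a_0 = 1: 1/1  (≤ bound)
a_1 = 2: 3/2  (≤ bound)
a_2 = 6: 19/13  (≤ bound)
a_3 = 1: 22/15  (≤ bound)
a_4 = 2: 63/43  (> 38, stop)

22/15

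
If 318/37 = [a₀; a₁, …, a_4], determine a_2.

Repeatedly divide and take the remainder:
318 = 8·37 + 22, so a_0 = 8
37 = 1·22 + 15, so a_1 = 1
22 = 1·15 + 7, so a_2 = 1

1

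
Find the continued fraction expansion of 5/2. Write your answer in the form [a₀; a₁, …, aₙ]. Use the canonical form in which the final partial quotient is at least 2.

[2; 2]

5 ÷ 2 → quotient 2, remainder 1
2 ÷ 1 → quotient 2, remainder 0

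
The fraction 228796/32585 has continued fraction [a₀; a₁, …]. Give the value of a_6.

1

228796 ÷ 32585 → quotient 7, remainder 701
32585 ÷ 701 → quotient 46, remainder 339
701 ÷ 339 → quotient 2, remainder 23
339 ÷ 23 → quotient 14, remainder 17
23 ÷ 17 → quotient 1, remainder 6
17 ÷ 6 → quotient 2, remainder 5
6 ÷ 5 → quotient 1, remainder 1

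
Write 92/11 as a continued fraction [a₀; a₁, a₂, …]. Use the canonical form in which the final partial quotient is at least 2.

92 ÷ 11 → quotient 8, remainder 4
11 ÷ 4 → quotient 2, remainder 3
4 ÷ 3 → quotient 1, remainder 1
3 ÷ 1 → quotient 3, remainder 0

[8; 2, 1, 3]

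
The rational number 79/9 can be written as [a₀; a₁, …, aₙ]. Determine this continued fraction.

[8; 1, 3, 2]

79 ÷ 9 → quotient 8, remainder 7
9 ÷ 7 → quotient 1, remainder 2
7 ÷ 2 → quotient 3, remainder 1
2 ÷ 1 → quotient 2, remainder 0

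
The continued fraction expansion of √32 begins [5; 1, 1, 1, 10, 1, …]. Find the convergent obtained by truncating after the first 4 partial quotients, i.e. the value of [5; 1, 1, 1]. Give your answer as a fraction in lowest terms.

17/3

Work from the innermost term outward:
Start with 1.
1 + 1/(1/1) = 1 + 1/1 = 2/1
1 + 1/(2/1) = 1 + 1/2 = 3/2
5 + 1/(3/2) = 5 + 2/3 = 17/3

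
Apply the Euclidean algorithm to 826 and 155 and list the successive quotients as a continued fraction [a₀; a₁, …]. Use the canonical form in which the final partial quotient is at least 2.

Repeatedly divide and take the remainder:
826 ÷ 155 → quotient 5, remainder 51
155 ÷ 51 → quotient 3, remainder 2
51 ÷ 2 → quotient 25, remainder 1
2 ÷ 1 → quotient 2, remainder 0

[5; 3, 25, 2]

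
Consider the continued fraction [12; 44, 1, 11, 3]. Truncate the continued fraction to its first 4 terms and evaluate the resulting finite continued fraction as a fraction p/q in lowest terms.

6480/539

Start with 11.
1 + 1/(11/1) = 1 + 1/11 = 12/11
44 + 1/(12/11) = 44 + 11/12 = 539/12
12 + 1/(539/12) = 12 + 12/539 = 6480/539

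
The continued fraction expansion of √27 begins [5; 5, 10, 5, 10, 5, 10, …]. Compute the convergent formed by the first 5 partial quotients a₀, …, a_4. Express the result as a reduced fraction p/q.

13775/2651

a_0 = 5: 5/1
a_1 = 5: 26/5
a_2 = 10: 265/51
a_3 = 5: 1351/260
a_4 = 10: 13775/2651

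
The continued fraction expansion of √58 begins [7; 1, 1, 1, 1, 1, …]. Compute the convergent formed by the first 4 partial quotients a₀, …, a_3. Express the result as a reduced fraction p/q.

23/3

Start with 1.
1 + 1/(1/1) = 1 + 1/1 = 2/1
1 + 1/(2/1) = 1 + 1/2 = 3/2
7 + 1/(3/2) = 7 + 2/3 = 23/3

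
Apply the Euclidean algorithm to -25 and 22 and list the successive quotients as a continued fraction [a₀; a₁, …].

Apply division with remainder until the remainder is 0:
-25 ÷ 22 → quotient -2, remainder 19
22 ÷ 19 → quotient 1, remainder 3
19 ÷ 3 → quotient 6, remainder 1
3 ÷ 1 → quotient 3, remainder 0

[-2; 1, 6, 3]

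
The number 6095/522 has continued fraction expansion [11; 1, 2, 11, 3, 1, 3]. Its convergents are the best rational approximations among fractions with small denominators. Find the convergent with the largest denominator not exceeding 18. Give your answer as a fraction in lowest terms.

35/3

List convergents until the denominator exceeds the bound:
a_0 = 11: 11/1  (≤ bound)
a_1 = 1: 12/1  (≤ bound)
a_2 = 2: 35/3  (≤ bound)
a_3 = 11: 397/34  (> 18, stop)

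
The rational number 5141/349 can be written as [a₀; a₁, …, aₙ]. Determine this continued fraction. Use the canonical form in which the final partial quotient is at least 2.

[14; 1, 2, 1, 2, 2, 13]

5141 = 14·349 + 255, so a_0 = 14
349 = 1·255 + 94, so a_1 = 1
255 = 2·94 + 67, so a_2 = 2
94 = 1·67 + 27, so a_3 = 1
67 = 2·27 + 13, so a_4 = 2
27 = 2·13 + 1, so a_5 = 2
13 = 13·1 + 0, so a_6 = 13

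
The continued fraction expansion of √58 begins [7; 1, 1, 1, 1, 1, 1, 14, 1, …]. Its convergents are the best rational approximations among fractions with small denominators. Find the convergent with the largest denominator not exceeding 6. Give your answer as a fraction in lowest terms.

a_0 = 7: 7/1  (≤ bound)
a_1 = 1: 8/1  (≤ bound)
a_2 = 1: 15/2  (≤ bound)
a_3 = 1: 23/3  (≤ bound)
a_4 = 1: 38/5  (≤ bound)
a_5 = 1: 61/8  (> 6, stop)

38/5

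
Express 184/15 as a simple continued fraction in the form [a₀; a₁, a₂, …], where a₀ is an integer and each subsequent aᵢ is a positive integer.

[12; 3, 1, 3]

Run the Euclidean algorithm, recording each quotient:
184 ÷ 15 → quotient 12, remainder 4
15 ÷ 4 → quotient 3, remainder 3
4 ÷ 3 → quotient 1, remainder 1
3 ÷ 1 → quotient 3, remainder 0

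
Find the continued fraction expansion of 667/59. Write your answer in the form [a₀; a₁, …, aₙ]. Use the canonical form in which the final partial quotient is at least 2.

[11; 3, 3, 1, 1, 2]

⌊667/59⌋ = 11, remainder 18
⌊59/18⌋ = 3, remainder 5
⌊18/5⌋ = 3, remainder 3
⌊5/3⌋ = 1, remainder 2
⌊3/2⌋ = 1, remainder 1
⌊2/1⌋ = 2, remainder 0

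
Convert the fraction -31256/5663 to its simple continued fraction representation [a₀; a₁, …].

Run the Euclidean algorithm, recording each quotient:
-31256 ÷ 5663 → quotient -6, remainder 2722
5663 ÷ 2722 → quotient 2, remainder 219
2722 ÷ 219 → quotient 12, remainder 94
219 ÷ 94 → quotient 2, remainder 31
94 ÷ 31 → quotient 3, remainder 1
31 ÷ 1 → quotient 31, remainder 0

[-6; 2, 12, 2, 3, 31]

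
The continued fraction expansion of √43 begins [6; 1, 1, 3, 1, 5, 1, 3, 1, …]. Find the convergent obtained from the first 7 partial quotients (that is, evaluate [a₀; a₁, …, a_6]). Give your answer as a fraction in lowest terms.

400/61

Starting at the tail and folding back:
Start with 1.
5 + 1/(1/1) = 5 + 1/1 = 6/1
1 + 1/(6/1) = 1 + 1/6 = 7/6
3 + 1/(7/6) = 3 + 6/7 = 27/7
1 + 1/(27/7) = 1 + 7/27 = 34/27
1 + 1/(34/27) = 1 + 27/34 = 61/34
6 + 1/(61/34) = 6 + 34/61 = 400/61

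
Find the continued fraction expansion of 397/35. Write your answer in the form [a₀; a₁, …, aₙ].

[11; 2, 1, 11]

397 = 11·35 + 12, so a_0 = 11
35 = 2·12 + 11, so a_1 = 2
12 = 1·11 + 1, so a_2 = 1
11 = 11·1 + 0, so a_3 = 11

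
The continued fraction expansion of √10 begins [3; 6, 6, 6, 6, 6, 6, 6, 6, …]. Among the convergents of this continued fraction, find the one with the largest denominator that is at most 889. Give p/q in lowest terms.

a_0 = 3: 3/1  (≤ bound)
a_1 = 6: 19/6  (≤ bound)
a_2 = 6: 117/37  (≤ bound)
a_3 = 6: 721/228  (≤ bound)
a_4 = 6: 4443/1405  (> 889, stop)

721/228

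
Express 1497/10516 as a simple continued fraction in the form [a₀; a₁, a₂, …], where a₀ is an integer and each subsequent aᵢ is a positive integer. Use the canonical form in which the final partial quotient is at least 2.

Run the Euclidean algorithm, recording each quotient:
1497 = 0·10516 + 1497, so a_0 = 0
10516 = 7·1497 + 37, so a_1 = 7
1497 = 40·37 + 17, so a_2 = 40
37 = 2·17 + 3, so a_3 = 2
17 = 5·3 + 2, so a_4 = 5
3 = 1·2 + 1, so a_5 = 1
2 = 2·1 + 0, so a_6 = 2

[0; 7, 40, 2, 5, 1, 2]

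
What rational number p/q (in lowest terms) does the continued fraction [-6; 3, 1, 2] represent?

Use the convergent recurrence hₖ = aₖ·hₖ₋₁ + hₖ₋₂ (and likewise for the denominators kₖ):
a_0 = -6: -6/1
a_1 = 3: -17/3
a_2 = 1: -23/4
a_3 = 2: -63/11

-63/11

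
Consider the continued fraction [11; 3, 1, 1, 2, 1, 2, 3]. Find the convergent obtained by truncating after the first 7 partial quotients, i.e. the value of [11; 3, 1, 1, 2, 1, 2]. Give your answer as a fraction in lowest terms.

767/68

a_0 = 11: 11/1
a_1 = 3: 34/3
a_2 = 1: 45/4
a_3 = 1: 79/7
a_4 = 2: 203/18
a_5 = 1: 282/25
a_6 = 2: 767/68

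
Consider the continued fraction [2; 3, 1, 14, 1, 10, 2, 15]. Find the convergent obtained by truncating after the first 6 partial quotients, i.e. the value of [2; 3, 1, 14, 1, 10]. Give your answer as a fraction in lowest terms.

a_0 = 2: 2/1
a_1 = 3: 7/3
a_2 = 1: 9/4
a_3 = 14: 133/59
a_4 = 1: 142/63
a_5 = 10: 1553/689

1553/689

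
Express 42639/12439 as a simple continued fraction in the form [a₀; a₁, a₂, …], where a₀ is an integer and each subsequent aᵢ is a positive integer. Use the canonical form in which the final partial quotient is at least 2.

[3; 2, 2, 1, 27, 2, 31]

⌊42639/12439⌋ = 3, remainder 5322
⌊12439/5322⌋ = 2, remainder 1795
⌊5322/1795⌋ = 2, remainder 1732
⌊1795/1732⌋ = 1, remainder 63
⌊1732/63⌋ = 27, remainder 31
⌊63/31⌋ = 2, remainder 1
⌊31/1⌋ = 31, remainder 0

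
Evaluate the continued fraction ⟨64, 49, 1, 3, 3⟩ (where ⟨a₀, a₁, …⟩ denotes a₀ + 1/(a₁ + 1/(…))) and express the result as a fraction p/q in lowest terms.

Work from the innermost term outward:
Start with 3.
3 + 1/(3/1) = 3 + 1/3 = 10/3
1 + 1/(10/3) = 1 + 3/10 = 13/10
49 + 1/(13/10) = 49 + 10/13 = 647/13
64 + 1/(647/13) = 64 + 13/647 = 41421/647

41421/647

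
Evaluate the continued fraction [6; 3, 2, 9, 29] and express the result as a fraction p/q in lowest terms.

12079/1921

Collapse the nested fraction from the inside out:
Start with 29.
9 + 1/(29/1) = 9 + 1/29 = 262/29
2 + 1/(262/29) = 2 + 29/262 = 553/262
3 + 1/(553/262) = 3 + 262/553 = 1921/553
6 + 1/(1921/553) = 6 + 553/1921 = 12079/1921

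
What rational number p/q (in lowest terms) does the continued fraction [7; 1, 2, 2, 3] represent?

Build up convergents one term at a time:
a_0 = 7: 7/1
a_1 = 1: 8/1
a_2 = 2: 23/3
a_3 = 2: 54/7
a_4 = 3: 185/24

185/24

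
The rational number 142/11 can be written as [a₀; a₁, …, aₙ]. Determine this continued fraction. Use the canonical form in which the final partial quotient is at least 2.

⌊142/11⌋ = 12, remainder 10
⌊11/10⌋ = 1, remainder 1
⌊10/1⌋ = 10, remainder 0

[12; 1, 10]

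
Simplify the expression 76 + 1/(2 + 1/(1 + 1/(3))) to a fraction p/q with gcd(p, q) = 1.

840/11

Start with 3.
1 + 1/(3/1) = 1 + 1/3 = 4/3
2 + 1/(4/3) = 2 + 3/4 = 11/4
76 + 1/(11/4) = 76 + 4/11 = 840/11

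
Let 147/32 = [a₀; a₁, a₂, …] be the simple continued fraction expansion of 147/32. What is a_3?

147 = 4·32 + 19, so a_0 = 4
32 = 1·19 + 13, so a_1 = 1
19 = 1·13 + 6, so a_2 = 1
13 = 2·6 + 1, so a_3 = 2

2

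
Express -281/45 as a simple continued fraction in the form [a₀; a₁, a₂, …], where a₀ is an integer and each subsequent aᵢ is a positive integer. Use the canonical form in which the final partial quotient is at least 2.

[-7; 1, 3, 11]

Run the Euclidean algorithm, recording each quotient:
-281 = -7·45 + 34, so a_0 = -7
45 = 1·34 + 11, so a_1 = 1
34 = 3·11 + 1, so a_2 = 3
11 = 11·1 + 0, so a_3 = 11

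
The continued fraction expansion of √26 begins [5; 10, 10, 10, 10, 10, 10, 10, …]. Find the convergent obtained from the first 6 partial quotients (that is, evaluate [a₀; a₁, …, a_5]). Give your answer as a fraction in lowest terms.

a_0 = 5: 5/1
a_1 = 10: 51/10
a_2 = 10: 515/101
a_3 = 10: 5201/1020
a_4 = 10: 52525/10301
a_5 = 10: 530451/104030

530451/104030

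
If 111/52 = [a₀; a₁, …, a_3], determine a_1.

7

111 ÷ 52 → quotient 2, remainder 7
52 ÷ 7 → quotient 7, remainder 3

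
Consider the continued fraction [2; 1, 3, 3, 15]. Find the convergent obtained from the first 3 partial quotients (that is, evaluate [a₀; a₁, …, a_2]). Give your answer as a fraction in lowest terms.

11/4

Starting at the tail and folding back:
Start with 3.
1 + 1/(3/1) = 1 + 1/3 = 4/3
2 + 1/(4/3) = 2 + 3/4 = 11/4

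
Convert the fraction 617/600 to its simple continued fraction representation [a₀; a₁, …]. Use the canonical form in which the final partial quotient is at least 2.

[1; 35, 3, 2, 2]

617 = 1·600 + 17, so a_0 = 1
600 = 35·17 + 5, so a_1 = 35
17 = 3·5 + 2, so a_2 = 3
5 = 2·2 + 1, so a_3 = 2
2 = 2·1 + 0, so a_4 = 2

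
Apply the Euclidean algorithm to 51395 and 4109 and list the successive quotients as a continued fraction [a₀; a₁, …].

51395 = 12·4109 + 2087, so a_0 = 12
4109 = 1·2087 + 2022, so a_1 = 1
2087 = 1·2022 + 65, so a_2 = 1
2022 = 31·65 + 7, so a_3 = 31
65 = 9·7 + 2, so a_4 = 9
7 = 3·2 + 1, so a_5 = 3
2 = 2·1 + 0, so a_6 = 2

[12; 1, 1, 31, 9, 3, 2]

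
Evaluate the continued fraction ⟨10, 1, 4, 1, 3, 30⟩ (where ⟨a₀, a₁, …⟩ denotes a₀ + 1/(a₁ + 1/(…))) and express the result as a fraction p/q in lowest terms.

7535/696

a_0 = 10: 10/1
a_1 = 1: 11/1
a_2 = 4: 54/5
a_3 = 1: 65/6
a_4 = 3: 249/23
a_5 = 30: 7535/696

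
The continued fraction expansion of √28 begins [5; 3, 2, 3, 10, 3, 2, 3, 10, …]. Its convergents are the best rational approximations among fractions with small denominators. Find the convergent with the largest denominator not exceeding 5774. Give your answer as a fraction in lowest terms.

a_0 = 5: 5/1  (≤ bound)
a_1 = 3: 16/3  (≤ bound)
a_2 = 2: 37/7  (≤ bound)
a_3 = 3: 127/24  (≤ bound)
a_4 = 10: 1307/247  (≤ bound)
a_5 = 3: 4048/765  (≤ bound)
a_6 = 2: 9403/1777  (≤ bound)
a_7 = 3: 32257/6096  (> 5774, stop)

9403/1777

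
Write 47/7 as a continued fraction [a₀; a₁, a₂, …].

[6; 1, 2, 2]

Run the Euclidean algorithm, recording each quotient:
47 ÷ 7 → quotient 6, remainder 5
7 ÷ 5 → quotient 1, remainder 2
5 ÷ 2 → quotient 2, remainder 1
2 ÷ 1 → quotient 2, remainder 0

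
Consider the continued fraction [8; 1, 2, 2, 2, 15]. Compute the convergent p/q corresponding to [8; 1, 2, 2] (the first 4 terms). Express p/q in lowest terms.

61/7

a_0 = 8: 8/1
a_1 = 1: 9/1
a_2 = 2: 26/3
a_3 = 2: 61/7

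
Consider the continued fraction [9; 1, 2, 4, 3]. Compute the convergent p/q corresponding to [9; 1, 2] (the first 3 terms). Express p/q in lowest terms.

29/3

Collapse the nested fraction from the inside out:
Start with 2.
1 + 1/(2/1) = 1 + 1/2 = 3/2
9 + 1/(3/2) = 9 + 2/3 = 29/3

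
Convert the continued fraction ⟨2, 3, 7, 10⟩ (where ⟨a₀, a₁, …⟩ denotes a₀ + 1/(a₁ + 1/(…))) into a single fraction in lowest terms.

Work from the innermost term outward:
Start with 10.
7 + 1/(10/1) = 7 + 1/10 = 71/10
3 + 1/(71/10) = 3 + 10/71 = 223/71
2 + 1/(223/71) = 2 + 71/223 = 517/223

517/223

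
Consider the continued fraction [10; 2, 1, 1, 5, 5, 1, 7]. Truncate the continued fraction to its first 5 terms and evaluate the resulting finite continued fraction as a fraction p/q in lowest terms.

291/28

Build up convergents one term at a time:
a_0 = 10: 10/1
a_1 = 2: 21/2
a_2 = 1: 31/3
a_3 = 1: 52/5
a_4 = 5: 291/28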